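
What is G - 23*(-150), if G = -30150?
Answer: -26700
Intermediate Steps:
G - 23*(-150) = -30150 - 23*(-150) = -30150 + 3450 = -26700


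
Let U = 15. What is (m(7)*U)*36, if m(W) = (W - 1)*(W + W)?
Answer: 45360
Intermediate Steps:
m(W) = 2*W*(-1 + W) (m(W) = (-1 + W)*(2*W) = 2*W*(-1 + W))
(m(7)*U)*36 = ((2*7*(-1 + 7))*15)*36 = ((2*7*6)*15)*36 = (84*15)*36 = 1260*36 = 45360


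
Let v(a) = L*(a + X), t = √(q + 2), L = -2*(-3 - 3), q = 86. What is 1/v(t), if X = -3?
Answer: 1/316 + √22/474 ≈ 0.013060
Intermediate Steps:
L = 12 (L = -2*(-6) = 12)
t = 2*√22 (t = √(86 + 2) = √88 = 2*√22 ≈ 9.3808)
v(a) = -36 + 12*a (v(a) = 12*(a - 3) = 12*(-3 + a) = -36 + 12*a)
1/v(t) = 1/(-36 + 12*(2*√22)) = 1/(-36 + 24*√22)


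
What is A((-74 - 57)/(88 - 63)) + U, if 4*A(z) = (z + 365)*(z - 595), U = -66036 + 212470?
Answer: 57780259/625 ≈ 92448.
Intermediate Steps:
U = 146434
A(z) = (-595 + z)*(365 + z)/4 (A(z) = ((z + 365)*(z - 595))/4 = ((365 + z)*(-595 + z))/4 = ((-595 + z)*(365 + z))/4 = (-595 + z)*(365 + z)/4)
A((-74 - 57)/(88 - 63)) + U = (-217175/4 - 115*(-74 - 57)/(2*(88 - 63)) + ((-74 - 57)/(88 - 63))²/4) + 146434 = (-217175/4 - (-15065)/(2*25) + (-131/25)²/4) + 146434 = (-217175/4 - (-15065)/(2*25) + (-131*1/25)²/4) + 146434 = (-217175/4 - 115/2*(-131/25) + (-131/25)²/4) + 146434 = (-217175/4 + 3013/10 + (¼)*(17161/625)) + 146434 = (-217175/4 + 3013/10 + 17161/2500) + 146434 = -33740991/625 + 146434 = 57780259/625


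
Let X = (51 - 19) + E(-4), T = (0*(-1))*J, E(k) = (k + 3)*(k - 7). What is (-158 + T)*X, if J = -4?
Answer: -6794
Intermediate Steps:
E(k) = (-7 + k)*(3 + k) (E(k) = (3 + k)*(-7 + k) = (-7 + k)*(3 + k))
T = 0 (T = (0*(-1))*(-4) = 0*(-4) = 0)
X = 43 (X = (51 - 19) + (-21 + (-4)**2 - 4*(-4)) = 32 + (-21 + 16 + 16) = 32 + 11 = 43)
(-158 + T)*X = (-158 + 0)*43 = -158*43 = -6794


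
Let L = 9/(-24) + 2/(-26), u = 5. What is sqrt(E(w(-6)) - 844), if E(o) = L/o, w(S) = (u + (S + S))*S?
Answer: I*sqrt(1006452447)/1092 ≈ 29.052*I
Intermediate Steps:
L = -47/104 (L = 9*(-1/24) + 2*(-1/26) = -3/8 - 1/13 = -47/104 ≈ -0.45192)
w(S) = S*(5 + 2*S) (w(S) = (5 + (S + S))*S = (5 + 2*S)*S = S*(5 + 2*S))
E(o) = -47/(104*o)
sqrt(E(w(-6)) - 844) = sqrt(-47*(-1/(6*(5 + 2*(-6))))/104 - 844) = sqrt(-47*(-1/(6*(5 - 12)))/104 - 844) = sqrt(-47/(104*((-6*(-7)))) - 844) = sqrt(-47/104/42 - 844) = sqrt(-47/104*1/42 - 844) = sqrt(-47/4368 - 844) = sqrt(-3686639/4368) = I*sqrt(1006452447)/1092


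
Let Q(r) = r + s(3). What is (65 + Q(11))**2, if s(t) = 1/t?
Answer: 52441/9 ≈ 5826.8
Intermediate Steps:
s(t) = 1/t
Q(r) = 1/3 + r (Q(r) = r + 1/3 = 1/3 + r)
(65 + Q(11))**2 = (65 + (1/3 + 11))**2 = (65 + 34/3)**2 = (229/3)**2 = 52441/9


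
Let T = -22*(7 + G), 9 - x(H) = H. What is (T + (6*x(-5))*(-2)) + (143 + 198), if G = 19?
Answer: -399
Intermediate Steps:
x(H) = 9 - H
T = -572 (T = -22*(7 + 19) = -22*26 = -572)
(T + (6*x(-5))*(-2)) + (143 + 198) = (-572 + (6*(9 - 1*(-5)))*(-2)) + (143 + 198) = (-572 + (6*(9 + 5))*(-2)) + 341 = (-572 + (6*14)*(-2)) + 341 = (-572 + 84*(-2)) + 341 = (-572 - 168) + 341 = -740 + 341 = -399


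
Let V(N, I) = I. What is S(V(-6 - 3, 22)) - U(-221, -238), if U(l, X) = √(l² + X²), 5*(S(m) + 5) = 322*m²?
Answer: 155823/5 - 17*√365 ≈ 30840.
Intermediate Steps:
S(m) = -5 + 322*m²/5 (S(m) = -5 + (322*m²)/5 = -5 + 322*m²/5)
U(l, X) = √(X² + l²)
S(V(-6 - 3, 22)) - U(-221, -238) = (-5 + (322/5)*22²) - √((-238)² + (-221)²) = (-5 + (322/5)*484) - √(56644 + 48841) = (-5 + 155848/5) - √105485 = 155823/5 - 17*√365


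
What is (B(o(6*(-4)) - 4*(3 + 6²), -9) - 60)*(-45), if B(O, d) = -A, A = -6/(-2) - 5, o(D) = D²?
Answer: 2610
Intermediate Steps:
A = -2 (A = -6*(-½) - 5 = 3 - 5 = -2)
B(O, d) = 2 (B(O, d) = -1*(-2) = 2)
(B(o(6*(-4)) - 4*(3 + 6²), -9) - 60)*(-45) = (2 - 60)*(-45) = -58*(-45) = 2610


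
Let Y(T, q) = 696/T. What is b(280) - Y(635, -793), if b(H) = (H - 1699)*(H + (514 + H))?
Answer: -967744506/635 ≈ -1.5240e+6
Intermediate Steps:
b(H) = (-1699 + H)*(514 + 2*H)
b(280) - Y(635, -793) = (-873286 - 2884*280 + 2*280²) - 696/635 = (-873286 - 807520 + 2*78400) - 696/635 = (-873286 - 807520 + 156800) - 1*696/635 = -1524006 - 696/635 = -967744506/635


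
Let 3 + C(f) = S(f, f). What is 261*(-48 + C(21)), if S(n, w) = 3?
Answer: -12528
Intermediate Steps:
C(f) = 0 (C(f) = -3 + 3 = 0)
261*(-48 + C(21)) = 261*(-48 + 0) = 261*(-48) = -12528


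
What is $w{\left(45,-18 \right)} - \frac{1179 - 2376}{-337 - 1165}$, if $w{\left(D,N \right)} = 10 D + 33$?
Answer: $\frac{724269}{1502} \approx 482.2$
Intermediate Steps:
$w{\left(D,N \right)} = 33 + 10 D$
$w{\left(45,-18 \right)} - \frac{1179 - 2376}{-337 - 1165} = \left(33 + 10 \cdot 45\right) - \frac{1179 - 2376}{-337 - 1165} = \left(33 + 450\right) - - \frac{1197}{-1502} = 483 - \left(-1197\right) \left(- \frac{1}{1502}\right) = 483 - \frac{1197}{1502} = \frac{724269}{1502}$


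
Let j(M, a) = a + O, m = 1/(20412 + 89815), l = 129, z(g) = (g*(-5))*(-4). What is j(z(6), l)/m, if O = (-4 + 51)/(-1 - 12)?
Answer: 13820770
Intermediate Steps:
z(g) = 20*g (z(g) = -5*g*(-4) = 20*g)
m = 1/110227 ≈ 9.0722e-6
O = -47/13 (O = 47/(-13) = 47*(-1/13) = -47/13 ≈ -3.6154)
j(M, a) = -47/13 + a (j(M, a) = a - 47/13 = -47/13 + a)
j(z(6), l)/m = (-47/13 + 129)/(1/110227) = (1630/13)*110227 = 13820770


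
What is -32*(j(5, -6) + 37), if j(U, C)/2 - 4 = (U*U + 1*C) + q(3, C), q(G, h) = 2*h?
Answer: -1888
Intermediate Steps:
j(U, C) = 8 + 2*U**2 + 6*C (j(U, C) = 8 + 2*((U*U + 1*C) + 2*C) = 8 + 2*((U**2 + C) + 2*C) = 8 + 2*((C + U**2) + 2*C) = 8 + 2*(U**2 + 3*C) = 8 + (2*U**2 + 6*C) = 8 + 2*U**2 + 6*C)
-32*(j(5, -6) + 37) = -32*((8 + 2*5**2 + 6*(-6)) + 37) = -32*((8 + 2*25 - 36) + 37) = -32*((8 + 50 - 36) + 37) = -32*(22 + 37) = -32*59 = -1888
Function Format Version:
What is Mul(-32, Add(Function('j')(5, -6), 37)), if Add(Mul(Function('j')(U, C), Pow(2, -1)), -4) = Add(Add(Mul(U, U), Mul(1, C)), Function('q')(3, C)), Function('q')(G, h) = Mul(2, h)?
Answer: -1888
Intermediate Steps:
Function('j')(U, C) = Add(8, Mul(2, Pow(U, 2)), Mul(6, C)) (Function('j')(U, C) = Add(8, Mul(2, Add(Add(Mul(U, U), Mul(1, C)), Mul(2, C)))) = Add(8, Mul(2, Add(Add(Pow(U, 2), C), Mul(2, C)))) = Add(8, Mul(2, Add(Add(C, Pow(U, 2)), Mul(2, C)))) = Add(8, Mul(2, Add(Pow(U, 2), Mul(3, C)))) = Add(8, Add(Mul(2, Pow(U, 2)), Mul(6, C))) = Add(8, Mul(2, Pow(U, 2)), Mul(6, C)))
Mul(-32, Add(Function('j')(5, -6), 37)) = Mul(-32, Add(Add(8, Mul(2, Pow(5, 2)), Mul(6, -6)), 37)) = Mul(-32, Add(Add(8, Mul(2, 25), -36), 37)) = Mul(-32, Add(Add(8, 50, -36), 37)) = Mul(-32, Add(22, 37)) = Mul(-32, 59) = -1888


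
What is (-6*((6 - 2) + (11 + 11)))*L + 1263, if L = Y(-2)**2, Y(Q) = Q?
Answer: 639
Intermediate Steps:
L = 4 (L = (-2)**2 = 4)
(-6*((6 - 2) + (11 + 11)))*L + 1263 = -6*((6 - 2) + (11 + 11))*4 + 1263 = -6*(4 + 22)*4 + 1263 = -6*26*4 + 1263 = -156*4 + 1263 = -624 + 1263 = 639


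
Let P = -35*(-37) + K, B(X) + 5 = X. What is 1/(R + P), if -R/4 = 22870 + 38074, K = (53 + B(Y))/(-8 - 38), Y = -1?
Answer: -46/11154173 ≈ -4.1240e-6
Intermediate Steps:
B(X) = -5 + X
K = -47/46 (K = (53 + (-5 - 1))/(-8 - 38) = (53 - 6)/(-46) = 47*(-1/46) = -47/46 ≈ -1.0217)
P = 59523/46 (P = -35*(-37) - 47/46 = 1295 - 47/46 = 59523/46 ≈ 1294.0)
R = -243776 (R = -4*(22870 + 38074) = -4*60944 = -243776)
1/(R + P) = 1/(-243776 + 59523/46) = 1/(-11154173/46) = -46/11154173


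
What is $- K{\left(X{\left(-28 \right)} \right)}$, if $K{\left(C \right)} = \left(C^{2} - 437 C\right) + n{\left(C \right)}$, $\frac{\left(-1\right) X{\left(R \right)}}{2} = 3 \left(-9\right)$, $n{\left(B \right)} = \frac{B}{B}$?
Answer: $20681$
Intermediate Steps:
$n{\left(B \right)} = 1$
$X{\left(R \right)} = 54$ ($X{\left(R \right)} = - 2 \cdot 3 \left(-9\right) = \left(-2\right) \left(-27\right) = 54$)
$K{\left(C \right)} = 1 + C^{2} - 437 C$ ($K{\left(C \right)} = \left(C^{2} - 437 C\right) + 1 = 1 + C^{2} - 437 C$)
$- K{\left(X{\left(-28 \right)} \right)} = - (1 + 54^{2} - 23598) = - (1 + 2916 - 23598) = \left(-1\right) \left(-20681\right) = 20681$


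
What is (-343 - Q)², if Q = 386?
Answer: 531441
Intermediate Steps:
(-343 - Q)² = (-343 - 1*386)² = (-343 - 386)² = (-729)² = 531441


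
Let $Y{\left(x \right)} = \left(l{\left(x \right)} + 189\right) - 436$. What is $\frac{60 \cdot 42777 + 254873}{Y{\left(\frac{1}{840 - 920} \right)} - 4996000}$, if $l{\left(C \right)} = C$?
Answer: $- \frac{225719440}{399699761} \approx -0.56472$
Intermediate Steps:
$Y{\left(x \right)} = -247 + x$ ($Y{\left(x \right)} = \left(x + 189\right) - 436 = \left(189 + x\right) - 436 = -247 + x$)
$\frac{60 \cdot 42777 + 254873}{Y{\left(\frac{1}{840 - 920} \right)} - 4996000} = \frac{60 \cdot 42777 + 254873}{\left(-247 + \frac{1}{840 - 920}\right) - 4996000} = \frac{2566620 + 254873}{\left(-247 + \frac{1}{-80}\right) - 4996000} = \frac{2821493}{\left(-247 - \frac{1}{80}\right) - 4996000} = \frac{2821493}{- \frac{19761}{80} - 4996000} = \frac{2821493}{- \frac{399699761}{80}} = 2821493 \left(- \frac{80}{399699761}\right) = - \frac{225719440}{399699761}$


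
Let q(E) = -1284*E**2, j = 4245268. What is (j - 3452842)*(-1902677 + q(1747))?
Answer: -3106850539167258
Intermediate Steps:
(j - 3452842)*(-1902677 + q(1747)) = (4245268 - 3452842)*(-1902677 - 1284*1747**2) = 792426*(-1902677 - 1284*3052009) = 792426*(-1902677 - 3918779556) = 792426*(-3920682233) = -3106850539167258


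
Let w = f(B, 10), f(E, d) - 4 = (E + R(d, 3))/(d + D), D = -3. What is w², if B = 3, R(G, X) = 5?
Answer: 1296/49 ≈ 26.449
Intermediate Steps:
f(E, d) = 4 + (5 + E)/(-3 + d) (f(E, d) = 4 + (E + 5)/(d - 3) = 4 + (5 + E)/(-3 + d))
w = 36/7 (w = (-7 + 3 + 4*10)/(-3 + 10) = (-7 + 3 + 40)/7 = (⅐)*36 = 36/7 ≈ 5.1429)
w² = (36/7)² = 1296/49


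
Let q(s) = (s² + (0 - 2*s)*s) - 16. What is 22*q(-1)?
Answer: -374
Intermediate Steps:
q(s) = -16 - s² (q(s) = (s² + (-2*s)*s) - 16 = (s² - 2*s²) - 16 = -s² - 16 = -16 - s²)
22*q(-1) = 22*(-16 - 1*(-1)²) = 22*(-16 - 1*1) = 22*(-16 - 1) = 22*(-17) = -374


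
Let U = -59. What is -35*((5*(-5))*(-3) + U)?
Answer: -560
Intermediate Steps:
-35*((5*(-5))*(-3) + U) = -35*((5*(-5))*(-3) - 59) = -35*(-25*(-3) - 59) = -35*(75 - 59) = -35*16 = -560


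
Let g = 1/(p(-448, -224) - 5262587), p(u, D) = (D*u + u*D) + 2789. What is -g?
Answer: 1/5059094 ≈ 1.9766e-7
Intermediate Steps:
p(u, D) = 2789 + 2*D*u (p(u, D) = (D*u + D*u) + 2789 = 2*D*u + 2789 = 2789 + 2*D*u)
g = -1/5059094 (g = 1/((2789 + 2*(-224)*(-448)) - 5262587) = 1/((2789 + 200704) - 5262587) = 1/(203493 - 5262587) = 1/(-5059094) = -1/5059094 ≈ -1.9766e-7)
-g = -1*(-1/5059094) = 1/5059094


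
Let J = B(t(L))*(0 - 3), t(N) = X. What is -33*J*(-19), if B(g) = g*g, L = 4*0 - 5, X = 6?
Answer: -67716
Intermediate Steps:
L = -5 (L = 0 - 5 = -5)
t(N) = 6
B(g) = g²
J = -108 (J = 6²*(0 - 3) = 36*(-3) = -108)
-33*J*(-19) = -33*(-108)*(-19) = 3564*(-19) = -67716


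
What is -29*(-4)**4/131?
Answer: -7424/131 ≈ -56.672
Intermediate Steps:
-29*(-4)**4/131 = -7424/131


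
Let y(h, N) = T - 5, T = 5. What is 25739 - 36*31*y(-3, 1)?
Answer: 25739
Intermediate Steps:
y(h, N) = 0 (y(h, N) = 5 - 5 = 0)
25739 - 36*31*y(-3, 1) = 25739 - 36*31*0 = 25739 - 1116*0 = 25739 - 1*0 = 25739 + 0 = 25739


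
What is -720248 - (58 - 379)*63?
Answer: -700025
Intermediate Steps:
-720248 - (58 - 379)*63 = -720248 - (-321)*63 = -720248 - 1*(-20223) = -720248 + 20223 = -700025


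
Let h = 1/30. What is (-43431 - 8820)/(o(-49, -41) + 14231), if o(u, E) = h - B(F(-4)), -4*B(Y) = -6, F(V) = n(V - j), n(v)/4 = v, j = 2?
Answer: -783765/213443 ≈ -3.6720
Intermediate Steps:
n(v) = 4*v
F(V) = -8 + 4*V (F(V) = 4*(V - 1*2) = 4*(V - 2) = 4*(-2 + V) = -8 + 4*V)
h = 1/30 ≈ 0.033333
B(Y) = 3/2 (B(Y) = -¼*(-6) = 3/2)
o(u, E) = -22/15 (o(u, E) = 1/30 - 1*3/2 = 1/30 - 3/2 = -22/15)
(-43431 - 8820)/(o(-49, -41) + 14231) = (-43431 - 8820)/(-22/15 + 14231) = -52251/213443/15 = -52251*15/213443 = -783765/213443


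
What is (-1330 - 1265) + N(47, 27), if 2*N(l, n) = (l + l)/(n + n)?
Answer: -140083/54 ≈ -2594.1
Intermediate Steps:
N(l, n) = l/(2*n) (N(l, n) = ((l + l)/(n + n))/2 = ((2*l)/((2*n)))/2 = ((2*l)*(1/(2*n)))/2 = (l/n)/2 = l/(2*n))
(-1330 - 1265) + N(47, 27) = (-1330 - 1265) + (½)*47/27 = -2595 + (½)*47*(1/27) = -2595 + 47/54 = -140083/54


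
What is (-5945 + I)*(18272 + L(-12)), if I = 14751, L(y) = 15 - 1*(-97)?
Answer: 161889504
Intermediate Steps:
L(y) = 112 (L(y) = 15 + 97 = 112)
(-5945 + I)*(18272 + L(-12)) = (-5945 + 14751)*(18272 + 112) = 8806*18384 = 161889504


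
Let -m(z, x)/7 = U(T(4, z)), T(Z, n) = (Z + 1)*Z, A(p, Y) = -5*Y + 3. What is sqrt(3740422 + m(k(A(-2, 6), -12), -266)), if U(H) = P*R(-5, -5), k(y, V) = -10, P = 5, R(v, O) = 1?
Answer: sqrt(3740387) ≈ 1934.0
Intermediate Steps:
A(p, Y) = 3 - 5*Y
T(Z, n) = Z*(1 + Z) (T(Z, n) = (1 + Z)*Z = Z*(1 + Z))
U(H) = 5 (U(H) = 5*1 = 5)
m(z, x) = -35 (m(z, x) = -7*5 = -35)
sqrt(3740422 + m(k(A(-2, 6), -12), -266)) = sqrt(3740422 - 35) = sqrt(3740387)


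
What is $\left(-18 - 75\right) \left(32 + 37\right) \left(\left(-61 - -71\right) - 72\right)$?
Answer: $397854$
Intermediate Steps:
$\left(-18 - 75\right) \left(32 + 37\right) \left(\left(-61 - -71\right) - 72\right) = \left(-93\right) 69 \left(\left(-61 + 71\right) - 72\right) = - 6417 \left(10 - 72\right) = \left(-6417\right) \left(-62\right) = 397854$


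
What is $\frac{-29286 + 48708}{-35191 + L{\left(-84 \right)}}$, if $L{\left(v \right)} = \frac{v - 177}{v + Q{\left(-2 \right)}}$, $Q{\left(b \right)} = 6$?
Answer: $- \frac{504972}{914879} \approx -0.55196$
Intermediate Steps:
$L{\left(v \right)} = \frac{-177 + v}{6 + v}$ ($L{\left(v \right)} = \frac{v - 177}{v + 6} = \frac{v - 177}{6 + v} = \frac{-177 + v}{6 + v}$)
$\frac{-29286 + 48708}{-35191 + L{\left(-84 \right)}} = \frac{-29286 + 48708}{-35191 + \frac{-177 - 84}{6 - 84}} = \frac{19422}{-35191 + \frac{1}{-78} \left(-261\right)} = \frac{19422}{-35191 - - \frac{87}{26}} = \frac{19422}{-35191 + \frac{87}{26}} = \frac{19422}{- \frac{914879}{26}} = 19422 \left(- \frac{26}{914879}\right) = - \frac{504972}{914879}$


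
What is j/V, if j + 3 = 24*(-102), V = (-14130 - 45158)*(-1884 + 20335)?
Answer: 2451/1093922888 ≈ 2.2406e-6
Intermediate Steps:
V = -1093922888 (V = -59288*18451 = -1093922888)
j = -2451 (j = -3 + 24*(-102) = -3 - 2448 = -2451)
j/V = -2451/(-1093922888) = -2451*(-1/1093922888) = 2451/1093922888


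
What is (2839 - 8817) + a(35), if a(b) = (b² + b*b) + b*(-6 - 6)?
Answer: -3948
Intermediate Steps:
a(b) = -12*b + 2*b² (a(b) = (b² + b²) + b*(-12) = 2*b² - 12*b = -12*b + 2*b²)
(2839 - 8817) + a(35) = (2839 - 8817) + 2*35*(-6 + 35) = -5978 + 2*35*29 = -5978 + 2030 = -3948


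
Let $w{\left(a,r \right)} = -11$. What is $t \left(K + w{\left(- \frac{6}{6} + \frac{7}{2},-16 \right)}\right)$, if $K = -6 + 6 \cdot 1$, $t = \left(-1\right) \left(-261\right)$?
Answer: $-2871$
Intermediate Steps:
$t = 261$
$K = 0$ ($K = -6 + 6 = 0$)
$t \left(K + w{\left(- \frac{6}{6} + \frac{7}{2},-16 \right)}\right) = 261 \left(0 - 11\right) = 261 \left(-11\right) = -2871$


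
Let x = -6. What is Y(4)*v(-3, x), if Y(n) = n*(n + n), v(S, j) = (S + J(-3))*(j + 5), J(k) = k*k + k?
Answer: -96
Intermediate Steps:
J(k) = k + k**2 (J(k) = k**2 + k = k + k**2)
v(S, j) = (5 + j)*(6 + S) (v(S, j) = (S - 3*(1 - 3))*(j + 5) = (S - 3*(-2))*(5 + j) = (S + 6)*(5 + j) = (6 + S)*(5 + j) = (5 + j)*(6 + S))
Y(n) = 2*n**2 (Y(n) = n*(2*n) = 2*n**2)
Y(4)*v(-3, x) = (2*4**2)*(30 + 5*(-3) + 6*(-6) - 3*(-6)) = (2*16)*(30 - 15 - 36 + 18) = 32*(-3) = -96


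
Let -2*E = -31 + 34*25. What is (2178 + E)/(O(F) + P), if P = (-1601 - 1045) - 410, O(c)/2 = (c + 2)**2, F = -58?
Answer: 1179/2144 ≈ 0.54991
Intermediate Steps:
E = -819/2 (E = -(-31 + 34*25)/2 = -(-31 + 850)/2 = -1/2*819 = -819/2 ≈ -409.50)
O(c) = 2*(2 + c)**2 (O(c) = 2*(c + 2)**2 = 2*(2 + c)**2)
P = -3056 (P = -2646 - 410 = -3056)
(2178 + E)/(O(F) + P) = (2178 - 819/2)/(2*(2 - 58)**2 - 3056) = 3537/(2*(2*(-56)**2 - 3056)) = 3537/(2*(2*3136 - 3056)) = 3537/(2*(6272 - 3056)) = (3537/2)/3216 = (3537/2)*(1/3216) = 1179/2144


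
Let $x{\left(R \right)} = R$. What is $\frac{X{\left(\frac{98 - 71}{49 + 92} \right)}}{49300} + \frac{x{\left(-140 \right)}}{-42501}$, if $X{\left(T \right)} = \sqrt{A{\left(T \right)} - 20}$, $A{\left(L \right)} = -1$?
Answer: $\frac{140}{42501} + \frac{i \sqrt{21}}{49300} \approx 0.003294 + 9.2953 \cdot 10^{-5} i$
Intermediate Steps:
$X{\left(T \right)} = i \sqrt{21}$ ($X{\left(T \right)} = \sqrt{-1 - 20} = \sqrt{-21} = i \sqrt{21}$)
$\frac{X{\left(\frac{98 - 71}{49 + 92} \right)}}{49300} + \frac{x{\left(-140 \right)}}{-42501} = \frac{i \sqrt{21}}{49300} - \frac{140}{-42501} = i \sqrt{21} \cdot \frac{1}{49300} - - \frac{140}{42501} = \frac{i \sqrt{21}}{49300} + \frac{140}{42501} = \frac{140}{42501} + \frac{i \sqrt{21}}{49300}$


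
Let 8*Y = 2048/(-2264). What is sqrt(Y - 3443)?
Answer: I*sqrt(275755483)/283 ≈ 58.678*I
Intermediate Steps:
Y = -32/283 (Y = (2048/(-2264))/8 = (2048*(-1/2264))/8 = (1/8)*(-256/283) = -32/283 ≈ -0.11307)
sqrt(Y - 3443) = sqrt(-32/283 - 3443) = sqrt(-974401/283) = I*sqrt(275755483)/283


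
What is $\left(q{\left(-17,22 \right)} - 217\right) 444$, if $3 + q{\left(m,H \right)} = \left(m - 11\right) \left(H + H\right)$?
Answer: $-644688$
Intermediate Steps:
$q{\left(m,H \right)} = -3 + 2 H \left(-11 + m\right)$ ($q{\left(m,H \right)} = -3 + \left(m - 11\right) \left(H + H\right) = -3 + \left(-11 + m\right) 2 H = -3 + 2 H \left(-11 + m\right)$)
$\left(q{\left(-17,22 \right)} - 217\right) 444 = \left(\left(-3 - 484 + 2 \cdot 22 \left(-17\right)\right) - 217\right) 444 = \left(\left(-3 - 484 - 748\right) - 217\right) 444 = \left(-1235 - 217\right) 444 = \left(-1452\right) 444 = -644688$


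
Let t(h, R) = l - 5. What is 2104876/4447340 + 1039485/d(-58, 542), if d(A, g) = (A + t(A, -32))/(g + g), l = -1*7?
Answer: -125281757575757/7782845 ≈ -1.6097e+7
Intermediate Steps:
l = -7
t(h, R) = -12 (t(h, R) = -7 - 5 = -12)
d(A, g) = (-12 + A)/(2*g) (d(A, g) = (A - 12)/(g + g) = (-12 + A)/((2*g)) = (-12 + A)*(1/(2*g)) = (-12 + A)/(2*g))
2104876/4447340 + 1039485/d(-58, 542) = 2104876/4447340 + 1039485/(((1/2)*(-12 - 58)/542)) = 2104876*(1/4447340) + 1039485/(((1/2)*(1/542)*(-70))) = 526219/1111835 + 1039485/(-35/542) = 526219/1111835 + 1039485*(-542/35) = 526219/1111835 - 112680174/7 = -125281757575757/7782845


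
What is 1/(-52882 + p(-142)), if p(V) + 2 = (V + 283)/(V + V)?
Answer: -284/15019197 ≈ -1.8909e-5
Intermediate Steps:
p(V) = -2 + (283 + V)/(2*V) (p(V) = -2 + (V + 283)/(V + V) = -2 + (283 + V)/((2*V)) = -2 + (283 + V)*(1/(2*V)) = -2 + (283 + V)/(2*V))
1/(-52882 + p(-142)) = 1/(-52882 + (1/2)*(283 - 3*(-142))/(-142)) = 1/(-52882 + (1/2)*(-1/142)*(283 + 426)) = 1/(-52882 + (1/2)*(-1/142)*709) = 1/(-52882 - 709/284) = 1/(-15019197/284) = -284/15019197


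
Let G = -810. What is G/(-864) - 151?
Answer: -2401/16 ≈ -150.06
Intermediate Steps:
G/(-864) - 151 = -810/(-864) - 151 = -1/864*(-810) - 151 = 15/16 - 151 = -2401/16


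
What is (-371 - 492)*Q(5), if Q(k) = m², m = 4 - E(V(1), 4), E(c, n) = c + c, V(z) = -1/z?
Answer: -31068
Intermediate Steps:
E(c, n) = 2*c
m = 6 (m = 4 - 2*(-1/1) = 4 - 2*(-1*1) = 4 - 2*(-1) = 4 - 1*(-2) = 4 + 2 = 6)
Q(k) = 36 (Q(k) = 6² = 36)
(-371 - 492)*Q(5) = (-371 - 492)*36 = -863*36 = -31068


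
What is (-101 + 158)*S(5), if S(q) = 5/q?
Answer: 57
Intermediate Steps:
(-101 + 158)*S(5) = (-101 + 158)*(5/5) = 57*(5*(⅕)) = 57*1 = 57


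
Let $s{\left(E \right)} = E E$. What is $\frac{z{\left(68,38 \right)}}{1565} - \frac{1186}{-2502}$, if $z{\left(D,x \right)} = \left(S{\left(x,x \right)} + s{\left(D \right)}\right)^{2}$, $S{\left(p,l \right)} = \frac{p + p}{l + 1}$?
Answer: $\frac{4524396914021}{330870735} \approx 13674.0$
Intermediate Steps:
$S{\left(p,l \right)} = \frac{2 p}{1 + l}$
$s{\left(E \right)} = E^{2}$
$z{\left(D,x \right)} = \left(D^{2} + \frac{2 x}{1 + x}\right)^{2}$ ($z{\left(D,x \right)} = \left(\frac{2 x}{1 + x} + D^{2}\right)^{2} = \left(D^{2} + \frac{2 x}{1 + x}\right)^{2}$)
$\frac{z{\left(68,38 \right)}}{1565} - \frac{1186}{-2502} = \frac{\frac{1}{\left(1 + 38\right)^{2}} \left(2 \cdot 38 + 68^{2} \left(1 + 38\right)\right)^{2}}{1565} - \frac{1186}{-2502} = \frac{\left(76 + 4624 \cdot 39\right)^{2}}{1521} \cdot \frac{1}{1565} - - \frac{593}{1251} = \frac{\left(76 + 180336\right)^{2}}{1521} \cdot \frac{1}{1565} + \frac{593}{1251} = \frac{180412^{2}}{1521} \cdot \frac{1}{1565} + \frac{593}{1251} = \frac{1}{1521} \cdot 32548489744 \cdot \frac{1}{1565} + \frac{593}{1251} = \frac{32548489744}{1521} \cdot \frac{1}{1565} + \frac{593}{1251} = \frac{32548489744}{2380365} + \frac{593}{1251} = \frac{4524396914021}{330870735}$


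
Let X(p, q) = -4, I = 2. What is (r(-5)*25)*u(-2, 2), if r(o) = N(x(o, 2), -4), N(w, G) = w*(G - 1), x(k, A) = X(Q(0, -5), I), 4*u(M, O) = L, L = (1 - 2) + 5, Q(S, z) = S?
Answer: 500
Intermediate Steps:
L = 4 (L = -1 + 5 = 4)
u(M, O) = 1 (u(M, O) = (¼)*4 = 1)
x(k, A) = -4
N(w, G) = w*(-1 + G)
r(o) = 20 (r(o) = -4*(-1 - 4) = -4*(-5) = 20)
(r(-5)*25)*u(-2, 2) = (20*25)*1 = 500*1 = 500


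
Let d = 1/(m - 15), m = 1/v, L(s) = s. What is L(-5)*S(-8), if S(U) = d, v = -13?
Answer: 65/196 ≈ 0.33163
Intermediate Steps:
m = -1/13 (m = 1/(-13) = -1/13 ≈ -0.076923)
d = -13/196 (d = 1/(-1/13 - 15) = 1/(-196/13) = -13/196 ≈ -0.066326)
S(U) = -13/196
L(-5)*S(-8) = -5*(-13/196) = 65/196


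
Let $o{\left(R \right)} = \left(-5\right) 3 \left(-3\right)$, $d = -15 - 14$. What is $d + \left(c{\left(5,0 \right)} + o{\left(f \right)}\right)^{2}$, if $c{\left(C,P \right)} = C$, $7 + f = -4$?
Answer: $2471$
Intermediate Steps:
$f = -11$ ($f = -7 - 4 = -11$)
$d = -29$
$o{\left(R \right)} = 45$ ($o{\left(R \right)} = \left(-15\right) \left(-3\right) = 45$)
$d + \left(c{\left(5,0 \right)} + o{\left(f \right)}\right)^{2} = -29 + \left(5 + 45\right)^{2} = -29 + 50^{2} = -29 + 2500 = 2471$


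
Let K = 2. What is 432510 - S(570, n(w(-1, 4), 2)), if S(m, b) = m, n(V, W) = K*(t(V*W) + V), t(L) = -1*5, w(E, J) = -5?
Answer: 431940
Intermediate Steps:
t(L) = -5
n(V, W) = -10 + 2*V (n(V, W) = 2*(-5 + V) = -10 + 2*V)
432510 - S(570, n(w(-1, 4), 2)) = 432510 - 1*570 = 432510 - 570 = 431940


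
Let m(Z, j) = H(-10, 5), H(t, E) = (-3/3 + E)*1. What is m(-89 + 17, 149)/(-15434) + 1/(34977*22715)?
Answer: -1588997393/6131176216935 ≈ -0.00025917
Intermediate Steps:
H(t, E) = -1 + E (H(t, E) = (-3*⅓ + E)*1 = (-1 + E)*1 = -1 + E)
m(Z, j) = 4 (m(Z, j) = -1 + 5 = 4)
m(-89 + 17, 149)/(-15434) + 1/(34977*22715) = 4/(-15434) + 1/(34977*22715) = 4*(-1/15434) + (1/34977)*(1/22715) = -2/7717 + 1/794502555 = -1588997393/6131176216935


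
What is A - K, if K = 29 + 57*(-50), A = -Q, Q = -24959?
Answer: 27780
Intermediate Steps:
A = 24959 (A = -1*(-24959) = 24959)
K = -2821 (K = 29 - 2850 = -2821)
A - K = 24959 - 1*(-2821) = 24959 + 2821 = 27780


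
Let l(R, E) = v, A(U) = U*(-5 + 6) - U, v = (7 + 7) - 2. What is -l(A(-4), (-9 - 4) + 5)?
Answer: -12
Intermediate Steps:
v = 12 (v = 14 - 2 = 12)
A(U) = 0 (A(U) = U*1 - U = U - U = 0)
l(R, E) = 12
-l(A(-4), (-9 - 4) + 5) = -1*12 = -12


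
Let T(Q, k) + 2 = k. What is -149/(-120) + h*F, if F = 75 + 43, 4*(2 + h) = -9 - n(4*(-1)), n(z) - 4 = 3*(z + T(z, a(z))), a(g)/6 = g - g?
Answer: -10471/120 ≈ -87.258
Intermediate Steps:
a(g) = 0 (a(g) = 6*(g - g) = 6*0 = 0)
T(Q, k) = -2 + k
n(z) = -2 + 3*z (n(z) = 4 + 3*(z + (-2 + 0)) = 4 + 3*(z - 2) = 4 + 3*(-2 + z) = 4 + (-6 + 3*z) = -2 + 3*z)
h = -¾ (h = -2 + (-9 - (-2 + 3*(4*(-1))))/4 = -2 + (-9 - (-2 + 3*(-4)))/4 = -2 + (-9 - (-2 - 12))/4 = -2 + (-9 - 1*(-14))/4 = -2 + (-9 + 14)/4 = -2 + (¼)*5 = -2 + 5/4 = -¾ ≈ -0.75000)
F = 118
-149/(-120) + h*F = -149/(-120) - ¾*118 = -149*(-1/120) - 177/2 = 149/120 - 177/2 = -10471/120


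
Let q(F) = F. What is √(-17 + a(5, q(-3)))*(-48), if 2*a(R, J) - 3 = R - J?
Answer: -24*I*√46 ≈ -162.78*I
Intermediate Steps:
a(R, J) = 3/2 + R/2 - J/2 (a(R, J) = 3/2 + (R - J)/2 = 3/2 + (R/2 - J/2) = 3/2 + R/2 - J/2)
√(-17 + a(5, q(-3)))*(-48) = √(-17 + (3/2 + (½)*5 - ½*(-3)))*(-48) = √(-17 + (3/2 + 5/2 + 3/2))*(-48) = √(-17 + 11/2)*(-48) = √(-23/2)*(-48) = (I*√46/2)*(-48) = -24*I*√46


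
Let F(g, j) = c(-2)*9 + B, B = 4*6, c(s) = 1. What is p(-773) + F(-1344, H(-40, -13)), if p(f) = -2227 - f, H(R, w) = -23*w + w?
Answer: -1421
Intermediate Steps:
H(R, w) = -22*w
B = 24
F(g, j) = 33 (F(g, j) = 1*9 + 24 = 9 + 24 = 33)
p(-773) + F(-1344, H(-40, -13)) = (-2227 - 1*(-773)) + 33 = (-2227 + 773) + 33 = -1454 + 33 = -1421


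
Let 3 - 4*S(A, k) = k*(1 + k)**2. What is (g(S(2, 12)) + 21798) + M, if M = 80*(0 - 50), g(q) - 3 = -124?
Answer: 17677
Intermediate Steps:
S(A, k) = 3/4 - k*(1 + k)**2/4
g(q) = -121 (g(q) = 3 - 124 = -121)
M = -4000 (M = 80*(-50) = -4000)
(g(S(2, 12)) + 21798) + M = (-121 + 21798) - 4000 = 21677 - 4000 = 17677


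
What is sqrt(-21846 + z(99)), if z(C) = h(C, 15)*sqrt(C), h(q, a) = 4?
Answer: sqrt(-21846 + 12*sqrt(11)) ≈ 147.67*I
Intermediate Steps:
z(C) = 4*sqrt(C)
sqrt(-21846 + z(99)) = sqrt(-21846 + 4*sqrt(99)) = sqrt(-21846 + 4*(3*sqrt(11))) = sqrt(-21846 + 12*sqrt(11))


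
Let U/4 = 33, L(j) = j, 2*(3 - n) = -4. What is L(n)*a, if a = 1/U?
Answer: 5/132 ≈ 0.037879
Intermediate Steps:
n = 5 (n = 3 - 1/2*(-4) = 3 + 2 = 5)
U = 132 (U = 4*33 = 132)
a = 1/132 ≈ 0.0075758
L(n)*a = 5*(1/132) = 5/132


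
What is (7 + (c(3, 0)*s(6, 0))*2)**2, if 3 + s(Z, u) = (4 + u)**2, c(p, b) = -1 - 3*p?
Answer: 64009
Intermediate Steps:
s(Z, u) = -3 + (4 + u)**2
(7 + (c(3, 0)*s(6, 0))*2)**2 = (7 + ((-1 - 3*3)*(-3 + (4 + 0)**2))*2)**2 = (7 + ((-1 - 9)*(-3 + 4**2))*2)**2 = (7 - 10*(-3 + 16)*2)**2 = (7 - 10*13*2)**2 = (7 - 130*2)**2 = (7 - 260)**2 = (-253)**2 = 64009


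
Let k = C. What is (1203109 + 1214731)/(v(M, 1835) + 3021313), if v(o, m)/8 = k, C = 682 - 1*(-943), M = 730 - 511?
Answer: 2417840/3034313 ≈ 0.79683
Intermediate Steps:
M = 219
C = 1625 (C = 682 + 943 = 1625)
k = 1625
v(o, m) = 13000 (v(o, m) = 8*1625 = 13000)
(1203109 + 1214731)/(v(M, 1835) + 3021313) = (1203109 + 1214731)/(13000 + 3021313) = 2417840/3034313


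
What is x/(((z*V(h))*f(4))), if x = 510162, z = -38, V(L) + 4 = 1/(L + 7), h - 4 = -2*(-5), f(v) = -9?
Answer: -595189/1577 ≈ -377.42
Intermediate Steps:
h = 14 (h = 4 - 2*(-5) = 4 + 10 = 14)
V(L) = -4 + 1/(7 + L) (V(L) = -4 + 1/(L + 7) = -4 + 1/(7 + L))
x/(((z*V(h))*f(4))) = 510162/((-38*(-27 - 4*14)/(7 + 14)*(-9))) = 510162/((-38*(-27 - 56)/21*(-9))) = 510162/((-38*(-83)/21*(-9))) = 510162/((-38*(-83/21)*(-9))) = 510162/(((3154/21)*(-9))) = 510162/(-9462/7) = 510162*(-7/9462) = -595189/1577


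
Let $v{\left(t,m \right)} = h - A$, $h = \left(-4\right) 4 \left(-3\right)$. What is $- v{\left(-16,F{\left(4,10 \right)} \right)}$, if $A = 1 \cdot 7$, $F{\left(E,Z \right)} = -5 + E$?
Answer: $-41$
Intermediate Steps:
$h = 48$ ($h = \left(-16\right) \left(-3\right) = 48$)
$A = 7$
$v{\left(t,m \right)} = 41$ ($v{\left(t,m \right)} = 48 - 7 = 41$)
$- v{\left(-16,F{\left(4,10 \right)} \right)} = \left(-1\right) 41 = -41$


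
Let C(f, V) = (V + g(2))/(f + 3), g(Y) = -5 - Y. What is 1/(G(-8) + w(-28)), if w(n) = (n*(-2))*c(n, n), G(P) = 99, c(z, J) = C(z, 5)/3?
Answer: 75/7537 ≈ 0.0099509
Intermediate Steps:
C(f, V) = (-7 + V)/(3 + f) (C(f, V) = (V + (-5 - 1*2))/(f + 3) = (V + (-5 - 2))/(3 + f) = (V - 7)/(3 + f) = (-7 + V)/(3 + f))
c(z, J) = -2/(3*(3 + z)) (c(z, J) = ((-7 + 5)/(3 + z))/3 = (-2/(3 + z))*(⅓) = -2/(3 + z)*(⅓) = -2/(3*(3 + z)))
w(n) = 4*n/(9 + 3*n) (w(n) = (n*(-2))*(-2/(9 + 3*n)) = (-2*n)*(-2/(9 + 3*n)) = 4*n/(9 + 3*n))
1/(G(-8) + w(-28)) = 1/(99 + (4/3)*(-28)/(3 - 28)) = 1/(99 + (4/3)*(-28)/(-25)) = 1/(99 + (4/3)*(-28)*(-1/25)) = 1/(99 + 112/75) = 1/(7537/75) = 75/7537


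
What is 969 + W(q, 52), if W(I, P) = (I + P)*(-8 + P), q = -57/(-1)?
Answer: 5765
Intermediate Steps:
q = 57 (q = -57*(-1) = 57)
W(I, P) = (-8 + P)*(I + P)
969 + W(q, 52) = 969 + (52² - 8*57 - 8*52 + 57*52) = 969 + (2704 - 456 - 416 + 2964) = 969 + 4796 = 5765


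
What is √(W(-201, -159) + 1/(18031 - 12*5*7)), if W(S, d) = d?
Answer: 2*I*√12328351607/17611 ≈ 12.61*I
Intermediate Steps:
√(W(-201, -159) + 1/(18031 - 12*5*7)) = √(-159 + 1/(18031 - 12*5*7)) = √(-159 + 1/(18031 - 60*7)) = √(-159 + 1/(18031 - 420)) = √(-159 + 1/17611) = √(-2800148/17611) = 2*I*√12328351607/17611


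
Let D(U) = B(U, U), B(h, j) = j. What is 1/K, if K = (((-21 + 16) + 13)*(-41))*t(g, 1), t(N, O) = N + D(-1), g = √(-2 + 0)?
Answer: 1/984 + I*√2/984 ≈ 0.0010163 + 0.0014372*I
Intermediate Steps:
g = I*√2 (g = √(-2) = I*√2 ≈ 1.4142*I)
D(U) = U
t(N, O) = -1 + N (t(N, O) = N - 1 = -1 + N)
K = 328 - 328*I*√2 (K = (((-21 + 16) + 13)*(-41))*(-1 + I*√2) = ((-5 + 13)*(-41))*(-1 + I*√2) = (8*(-41))*(-1 + I*√2) = -328*(-1 + I*√2) = 328 - 328*I*√2 ≈ 328.0 - 463.86*I)
1/K = 1/(328 - 328*I*√2)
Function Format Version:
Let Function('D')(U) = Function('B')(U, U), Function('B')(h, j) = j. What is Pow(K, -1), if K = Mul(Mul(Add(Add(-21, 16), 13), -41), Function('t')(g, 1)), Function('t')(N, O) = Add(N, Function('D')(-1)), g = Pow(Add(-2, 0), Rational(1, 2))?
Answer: Add(Rational(1, 984), Mul(Rational(1, 984), I, Pow(2, Rational(1, 2)))) ≈ Add(0.0010163, Mul(0.0014372, I))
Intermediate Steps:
g = Mul(I, Pow(2, Rational(1, 2))) (g = Pow(-2, Rational(1, 2)) = Mul(I, Pow(2, Rational(1, 2))) ≈ Mul(1.4142, I))
Function('D')(U) = U
Function('t')(N, O) = Add(-1, N) (Function('t')(N, O) = Add(N, -1) = Add(-1, N))
K = Add(328, Mul(-328, I, Pow(2, Rational(1, 2)))) (K = Mul(Mul(Add(Add(-21, 16), 13), -41), Add(-1, Mul(I, Pow(2, Rational(1, 2))))) = Mul(Mul(Add(-5, 13), -41), Add(-1, Mul(I, Pow(2, Rational(1, 2))))) = Mul(Mul(8, -41), Add(-1, Mul(I, Pow(2, Rational(1, 2))))) = Mul(-328, Add(-1, Mul(I, Pow(2, Rational(1, 2))))) = Add(328, Mul(-328, I, Pow(2, Rational(1, 2)))) ≈ Add(328.00, Mul(-463.86, I)))
Pow(K, -1) = Pow(Add(328, Mul(-328, I, Pow(2, Rational(1, 2)))), -1)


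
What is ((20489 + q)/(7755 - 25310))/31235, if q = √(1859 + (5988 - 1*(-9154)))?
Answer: -20489/548330425 - 3*√1889/548330425 ≈ -3.7604e-5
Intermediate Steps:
q = 3*√1889 (q = √(1859 + (5988 + 9154)) = √(1859 + 15142) = √17001 = 3*√1889 ≈ 130.39)
((20489 + q)/(7755 - 25310))/31235 = ((20489 + 3*√1889)/(7755 - 25310))/31235 = ((20489 + 3*√1889)/(-17555))*(1/31235) = ((20489 + 3*√1889)*(-1/17555))*(1/31235) = (-20489/17555 - 3*√1889/17555)*(1/31235) = -20489/548330425 - 3*√1889/548330425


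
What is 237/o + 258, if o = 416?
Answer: 107565/416 ≈ 258.57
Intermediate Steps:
237/o + 258 = 237/416 + 258 = 107565/416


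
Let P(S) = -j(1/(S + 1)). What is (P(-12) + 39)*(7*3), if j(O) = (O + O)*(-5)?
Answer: 8799/11 ≈ 799.91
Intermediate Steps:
j(O) = -10*O (j(O) = (2*O)*(-5) = -10*O)
P(S) = 10/(1 + S) (P(S) = -(-10)/(S + 1) = -(-10)/(1 + S) = 10/(1 + S))
(P(-12) + 39)*(7*3) = (10/(1 - 12) + 39)*(7*3) = (10/(-11) + 39)*21 = (10*(-1/11) + 39)*21 = (-10/11 + 39)*21 = (419/11)*21 = 8799/11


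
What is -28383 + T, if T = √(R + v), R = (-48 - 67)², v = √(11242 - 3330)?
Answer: -28383 + √(13225 + 2*√1978) ≈ -28268.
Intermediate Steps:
v = 2*√1978 (v = √7912 = 2*√1978 ≈ 88.949)
R = 13225 (R = (-115)² = 13225)
T = √(13225 + 2*√1978) ≈ 115.39
-28383 + T = -28383 + √(13225 + 2*√1978)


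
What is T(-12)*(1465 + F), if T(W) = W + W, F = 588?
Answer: -49272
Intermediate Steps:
T(W) = 2*W
T(-12)*(1465 + F) = (2*(-12))*(1465 + 588) = -24*2053 = -49272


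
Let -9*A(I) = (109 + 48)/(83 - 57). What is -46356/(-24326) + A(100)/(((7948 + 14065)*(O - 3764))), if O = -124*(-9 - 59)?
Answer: 557316492780377/292460114113128 ≈ 1.9056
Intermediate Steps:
A(I) = -157/234 (A(I) = -(109 + 48)/(9*(83 - 57)) = -157/(9*26) = -⅑*157/26 = -157/234)
O = 8432 (O = -124*(-68) = 8432)
-46356/(-24326) + A(100)/(((7948 + 14065)*(O - 3764))) = -46356/(-24326) - 157*1/((7948 + 14065)*(8432 - 3764))/234 = -46356*(-1/24326) - 157/(234*(22013*4668)) = 23178/12163 - 157/234/102756684 = 23178/12163 - 157/234*1/102756684 = 23178/12163 - 157/24045064056 = 557316492780377/292460114113128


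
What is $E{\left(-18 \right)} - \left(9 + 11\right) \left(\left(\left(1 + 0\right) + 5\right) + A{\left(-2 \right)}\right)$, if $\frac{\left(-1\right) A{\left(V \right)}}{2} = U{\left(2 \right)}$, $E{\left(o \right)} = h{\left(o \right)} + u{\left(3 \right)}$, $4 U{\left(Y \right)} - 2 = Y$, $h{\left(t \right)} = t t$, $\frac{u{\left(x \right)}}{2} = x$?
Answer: $250$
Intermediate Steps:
$u{\left(x \right)} = 2 x$
$h{\left(t \right)} = t^{2}$
$U{\left(Y \right)} = \frac{1}{2} + \frac{Y}{4}$
$E{\left(o \right)} = 6 + o^{2}$ ($E{\left(o \right)} = o^{2} + 2 \cdot 3 = o^{2} + 6 = 6 + o^{2}$)
$A{\left(V \right)} = -2$ ($A{\left(V \right)} = - 2 \left(\frac{1}{2} + \frac{1}{4} \cdot 2\right) = - 2 \left(\frac{1}{2} + \frac{1}{2}\right) = \left(-2\right) 1 = -2$)
$E{\left(-18 \right)} - \left(9 + 11\right) \left(\left(\left(1 + 0\right) + 5\right) + A{\left(-2 \right)}\right) = \left(6 + \left(-18\right)^{2}\right) - \left(9 + 11\right) \left(\left(\left(1 + 0\right) + 5\right) - 2\right) = \left(6 + 324\right) - 20 \left(\left(1 + 5\right) - 2\right) = 330 - 20 \left(6 - 2\right) = 330 - 20 \cdot 4 = 330 - 80 = 250$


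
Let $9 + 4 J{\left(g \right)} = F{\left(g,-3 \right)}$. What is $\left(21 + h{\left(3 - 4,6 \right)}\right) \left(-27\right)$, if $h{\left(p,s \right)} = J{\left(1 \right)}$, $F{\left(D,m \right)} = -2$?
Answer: $- \frac{1971}{4} \approx -492.75$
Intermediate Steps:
$J{\left(g \right)} = - \frac{11}{4}$ ($J{\left(g \right)} = - \frac{9}{4} + \frac{1}{4} \left(-2\right) = - \frac{9}{4} - \frac{1}{2} = - \frac{11}{4}$)
$h{\left(p,s \right)} = - \frac{11}{4}$
$\left(21 + h{\left(3 - 4,6 \right)}\right) \left(-27\right) = \left(21 - \frac{11}{4}\right) \left(-27\right) = \frac{73}{4} \left(-27\right) = - \frac{1971}{4}$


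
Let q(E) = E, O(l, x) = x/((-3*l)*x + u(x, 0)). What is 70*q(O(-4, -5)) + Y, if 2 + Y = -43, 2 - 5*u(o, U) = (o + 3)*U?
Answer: -5830/149 ≈ -39.128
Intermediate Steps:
u(o, U) = 2/5 - U*(3 + o)/5 (u(o, U) = 2/5 - (o + 3)*U/5 = 2/5 - (3 + o)*U/5 = 2/5 - U*(3 + o)/5)
Y = -45 (Y = -2 - 43 = -45)
O(l, x) = x/(2/5 - 3*l*x) (O(l, x) = x/((-3*l)*x + (2/5 - 3/5*0 - 1/5*0*x)) = x/(-3*l*x + (2/5 + 0 + 0)) = x/(-3*l*x + 2/5) = x/(2/5 - 3*l*x))
70*q(O(-4, -5)) + Y = 70*(-5*(-5)/(-2 + 15*(-4)*(-5))) - 45 = 70*(-5*(-5)/(-2 + 300)) - 45 = 70*(-5*(-5)/298) - 45 = 70*(-5*(-5)*1/298) - 45 = 70*(25/298) - 45 = 875/149 - 45 = -5830/149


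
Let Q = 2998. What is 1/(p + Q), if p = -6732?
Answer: -1/3734 ≈ -0.00026781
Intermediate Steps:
1/(p + Q) = 1/(-6732 + 2998) = 1/(-3734) = -1/3734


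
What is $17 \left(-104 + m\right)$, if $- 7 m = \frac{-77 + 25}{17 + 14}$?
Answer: $- \frac{382772}{217} \approx -1763.9$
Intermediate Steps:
$m = \frac{52}{217}$ ($m = - \frac{\left(-77 + 25\right) \frac{1}{17 + 14}}{7} = - \frac{\left(-52\right) \frac{1}{31}}{7} = \left(- \frac{1}{7}\right) \left(- \frac{52}{31}\right) = \frac{52}{217} \approx 0.23963$)
$17 \left(-104 + m\right) = 17 \left(-104 + \frac{52}{217}\right) = 17 \left(- \frac{22516}{217}\right) = - \frac{382772}{217}$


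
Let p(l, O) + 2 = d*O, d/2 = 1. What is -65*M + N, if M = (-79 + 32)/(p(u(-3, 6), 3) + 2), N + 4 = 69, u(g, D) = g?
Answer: 3445/6 ≈ 574.17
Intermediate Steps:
d = 2 (d = 2*1 = 2)
N = 65 (N = -4 + 69 = 65)
p(l, O) = -2 + 2*O
M = -47/6 (M = (-79 + 32)/((-2 + 2*3) + 2) = -47/((-2 + 6) + 2) = -47/(4 + 2) = -47/6 ≈ -7.8333)
-65*M + N = -65*(-47/6) + 65 = 3055/6 + 65 = 3445/6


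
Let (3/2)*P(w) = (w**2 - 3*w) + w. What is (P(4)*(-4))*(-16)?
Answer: 1024/3 ≈ 341.33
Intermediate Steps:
P(w) = -4*w/3 + 2*w**2/3 (P(w) = 2*((w**2 - 3*w) + w)/3 = 2*(w**2 - 2*w)/3 = -4*w/3 + 2*w**2/3)
(P(4)*(-4))*(-16) = (((2/3)*4*(-2 + 4))*(-4))*(-16) = (((2/3)*4*2)*(-4))*(-16) = ((16/3)*(-4))*(-16) = -64/3*(-16) = 1024/3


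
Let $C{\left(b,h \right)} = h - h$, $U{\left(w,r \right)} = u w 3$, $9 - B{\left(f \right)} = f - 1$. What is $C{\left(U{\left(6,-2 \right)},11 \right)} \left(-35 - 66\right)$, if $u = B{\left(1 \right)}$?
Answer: $0$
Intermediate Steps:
$B{\left(f \right)} = 10 - f$ ($B{\left(f \right)} = 9 - \left(f - 1\right) = 9 - \left(-1 + f\right) = 10 - f$)
$u = 9$ ($u = 10 - 1 = 9$)
$U{\left(w,r \right)} = 27 w$ ($U{\left(w,r \right)} = 9 w 3 = 27 w$)
$C{\left(b,h \right)} = 0$
$C{\left(U{\left(6,-2 \right)},11 \right)} \left(-35 - 66\right) = 0 \left(-35 - 66\right) = 0 \left(-101\right) = 0$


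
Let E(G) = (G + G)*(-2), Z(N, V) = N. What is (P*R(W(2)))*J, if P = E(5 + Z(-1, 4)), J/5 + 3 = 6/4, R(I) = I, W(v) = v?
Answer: 240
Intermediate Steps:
J = -15/2 (J = -15 + 5*(6/4) = -15 + 5*(6*(1/4)) = -15 + 5*(3/2) = -15 + 15/2 = -15/2 ≈ -7.5000)
E(G) = -4*G (E(G) = (2*G)*(-2) = -4*G)
P = -16 (P = -4*(5 - 1) = -4*4 = -16)
(P*R(W(2)))*J = -16*2*(-15/2) = -32*(-15/2) = 240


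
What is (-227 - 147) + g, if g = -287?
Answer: -661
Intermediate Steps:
(-227 - 147) + g = (-227 - 147) - 287 = -374 - 287 = -661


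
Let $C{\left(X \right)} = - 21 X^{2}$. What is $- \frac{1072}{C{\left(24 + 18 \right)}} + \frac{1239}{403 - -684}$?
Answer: $\frac{11765695}{10066707} \approx 1.1688$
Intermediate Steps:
$- \frac{1072}{C{\left(24 + 18 \right)}} + \frac{1239}{403 - -684} = - \frac{1072}{\left(-21\right) \left(24 + 18\right)^{2}} + \frac{1239}{403 - -684} = - \frac{1072}{\left(-21\right) 42^{2}} + \frac{1239}{403 + 684} = - \frac{1072}{\left(-21\right) 1764} + \frac{1239}{1087} = - \frac{1072}{-37044} + 1239 \cdot \frac{1}{1087} = \left(-1072\right) \left(- \frac{1}{37044}\right) + \frac{1239}{1087} = \frac{268}{9261} + \frac{1239}{1087} = \frac{11765695}{10066707}$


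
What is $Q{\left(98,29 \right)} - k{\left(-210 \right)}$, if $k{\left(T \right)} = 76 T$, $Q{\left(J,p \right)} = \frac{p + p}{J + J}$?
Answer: $\frac{1564109}{98} \approx 15960.0$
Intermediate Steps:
$Q{\left(J,p \right)} = \frac{p}{J}$ ($Q{\left(J,p \right)} = \frac{2 p}{2 J} = 2 p \frac{1}{2 J} = \frac{p}{J}$)
$Q{\left(98,29 \right)} - k{\left(-210 \right)} = \frac{29}{98} - 76 \left(-210\right) = 29 \cdot \frac{1}{98} - -15960 = \frac{29}{98} + 15960 = \frac{1564109}{98}$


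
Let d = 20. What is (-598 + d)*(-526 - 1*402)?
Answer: 536384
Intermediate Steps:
(-598 + d)*(-526 - 1*402) = (-598 + 20)*(-526 - 1*402) = -578*(-526 - 402) = -578*(-928) = 536384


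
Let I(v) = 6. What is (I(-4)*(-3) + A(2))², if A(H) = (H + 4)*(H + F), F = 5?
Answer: 576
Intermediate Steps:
A(H) = (4 + H)*(5 + H) (A(H) = (H + 4)*(H + 5) = (4 + H)*(5 + H))
(I(-4)*(-3) + A(2))² = (6*(-3) + (20 + 2² + 9*2))² = (-18 + (20 + 4 + 18))² = (-18 + 42)² = 24² = 576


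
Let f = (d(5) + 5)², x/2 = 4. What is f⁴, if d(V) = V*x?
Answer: 16815125390625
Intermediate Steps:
x = 8 (x = 2*4 = 8)
d(V) = 8*V (d(V) = V*8 = 8*V)
f = 2025 (f = (8*5 + 5)² = (40 + 5)² = 45² = 2025)
f⁴ = 2025⁴ = 16815125390625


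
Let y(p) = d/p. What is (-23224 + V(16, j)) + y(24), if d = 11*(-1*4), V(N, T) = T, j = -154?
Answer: -140279/6 ≈ -23380.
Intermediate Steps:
d = -44 (d = 11*(-4) = -44)
y(p) = -44/p
(-23224 + V(16, j)) + y(24) = (-23224 - 154) - 44/24 = -23378 - 44*1/24 = -23378 - 11/6 = -140279/6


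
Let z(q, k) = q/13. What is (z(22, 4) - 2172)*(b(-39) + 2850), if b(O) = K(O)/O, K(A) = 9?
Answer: -1045244058/169 ≈ -6.1849e+6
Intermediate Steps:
z(q, k) = q/13 (z(q, k) = q*(1/13) = q/13)
b(O) = 9/O
(z(22, 4) - 2172)*(b(-39) + 2850) = ((1/13)*22 - 2172)*(9/(-39) + 2850) = (22/13 - 2172)*(9*(-1/39) + 2850) = -28214*(-3/13 + 2850)/13 = -28214/13*37047/13 = -1045244058/169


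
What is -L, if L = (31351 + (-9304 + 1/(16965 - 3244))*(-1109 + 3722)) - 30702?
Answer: 333567153250/13721 ≈ 2.4311e+7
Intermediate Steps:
L = -333567153250/13721 (L = (31351 + (-9304 + 1/13721)*2613) - 30702 = (31351 - 127660183/13721*2613) - 30702 = (31351 - 333576058179/13721) - 30702 = -333145891108/13721 - 30702 = -333567153250/13721 ≈ -2.4311e+7)
-L = -1*(-333567153250/13721) = 333567153250/13721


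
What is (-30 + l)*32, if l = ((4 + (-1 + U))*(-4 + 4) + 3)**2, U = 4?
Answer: -672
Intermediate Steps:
l = 9 (l = ((4 + (-1 + 4))*(-4 + 4) + 3)**2 = ((4 + 3)*0 + 3)**2 = (7*0 + 3)**2 = (0 + 3)**2 = 3**2 = 9)
(-30 + l)*32 = (-30 + 9)*32 = -21*32 = -672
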